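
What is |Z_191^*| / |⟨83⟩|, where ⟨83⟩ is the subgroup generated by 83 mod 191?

1

By Lagrange's theorem, ord_191(83) divides φ(191) = 191 − 1 = 190 = 2 · 5 · 19.
Divisors of 190: 1, 2, 5, 10, 19, 38, 95, 190.
Compute 83^d (mod 191) for the divisors d until we hit 1:
83^1 ≡ 83 (mod 191)
83^2 ≡ 13 (mod 191)
83^5 ≡ 84 (mod 191)
83^10 ≡ 180 (mod 191)
83^19 ≡ 82 (mod 191)
83^38 ≡ 39 (mod 191)
83^95 ≡ 190 (mod 191)
83^190 ≡ 1 (mod 191) ✓
The order of 83 is 190, so the subgroup it generates has 190 elements.
[(Z/191Z)^× : ⟨83⟩] = 190/190 = 1.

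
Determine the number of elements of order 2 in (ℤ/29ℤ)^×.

φ(29) = 29 − 1 = 28 = 2^2 · 7.
(Z/29Z)^× is cyclic (|G| = 28); a cyclic group of order m has exactly φ(d) elements of each order d | m, and none otherwise.
2 | 28, and φ(2) = 2 − 1 = 1.

1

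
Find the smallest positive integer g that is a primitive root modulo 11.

φ(11) = 11 − 1 = 10 = 2 · 5.
g is a primitive root iff g^(10/q) ≢ 1 (mod 11) for each prime q ∈ {2, 5}.
g = 2: 2^5 ≡ 10; 2^2 ≡ 4 — none is 1, so 2 is a primitive root.
Hence the least primitive root of 11 is 2.

2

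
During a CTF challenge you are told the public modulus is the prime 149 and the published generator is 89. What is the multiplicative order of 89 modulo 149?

148

Since 89 ∈ (Z/149Z)^×, its order divides φ(149) = 149 − 1 = 148 = 2^2 · 37.
Divisors of 148: 1, 2, 4, 37, 74, 148.
Compute 89^d (mod 149) for the divisors d until we hit 1:
89^1 ≡ 89
89^2 ≡ 24
89^4 ≡ 129
89^37 ≡ 44
89^74 ≡ 148
89^148 ≡ 1
Hence ord(89) = 148.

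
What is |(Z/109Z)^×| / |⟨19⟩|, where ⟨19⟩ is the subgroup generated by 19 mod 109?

3

Since 19 ∈ (Z/109Z)^×, its order divides φ(109) = 109 − 1 = 108 = 2^2 · 3^3.
Divisors of 108: 1, 2, 3, 4, 6, 9, 12, 18, 27, 36, 54, 108.
Compute 19^d (mod 109) for the divisors d until we hit 1:
19^1 ≡ 19 (mod 109)
19^2 ≡ 34 (mod 109)
19^3 ≡ 101 (mod 109)
19^4 ≡ 66 (mod 109)
19^6 ≡ 64 (mod 109)
19^9 ≡ 33 (mod 109)
19^12 ≡ 63 (mod 109)
19^18 ≡ 108 (mod 109)
19^27 ≡ 76 (mod 109)
19^36 ≡ 1 (mod 109) ✓
The order of 19 is 36, so the subgroup it generates has 36 elements.
[(Z/109Z)^× : ⟨19⟩] = 108/36 = 3.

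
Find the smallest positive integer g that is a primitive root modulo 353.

3

φ(353) = 353 − 1 = 352 = 2^5 · 11.
g is a primitive root iff g^(352/q) ≢ 1 (mod 353) for each prime q ∈ {2, 11}.
g = 2: 2^176 ≡ 1 — hits 1, so not a primitive root.
g = 3: 3^176 ≡ 352; 3^32 ≡ 140 — none is 1, so 3 is a primitive root.
So 3 is the smallest generator of (Z/353Z)^×.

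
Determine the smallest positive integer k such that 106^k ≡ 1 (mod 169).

156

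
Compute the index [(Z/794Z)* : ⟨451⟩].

3

The order of 451 must divide φ(794) = φ(2)·φ(397) = 1·396 = 396 = 2^2 · 3^2 · 11.
Divisors of 396: 1, 2, 3, 4, 6, 9, 11, 12, 18, 22, 33, 36, 44, 66, 99, 132, 198, 396.
Check 451^d mod 794 for each divisor in increasing order:
451^1 ≡ 451
451^2 ≡ 137
451^3 ≡ 649
451^4 ≡ 507
451^6 ≡ 381
451^9 ≡ 335
451^11 ≡ 637
451^12 ≡ 653
451^18 ≡ 271
451^22 ≡ 35
451^33 ≡ 63
451^36 ≡ 393
451^44 ≡ 431
451^66 ≡ 793
451^99 ≡ 731
451^132 ≡ 1
Thus |⟨451⟩| = ord(451) = 132.
Index = |(Z/794Z)^×| / |⟨451⟩| = 396 / 132 = 3.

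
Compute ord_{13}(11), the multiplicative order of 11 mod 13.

By Lagrange's theorem, ord_13(11) divides φ(13) = 13 − 1 = 12 = 2^2 · 3.
Divisors of 12: 1, 2, 3, 4, 6, 12.
Compute 11^d (mod 13) for the divisors d until we hit 1:
11^1 ≡ 11
11^2 ≡ 4
11^3 ≡ 5
11^4 ≡ 3
11^6 ≡ 12
11^12 ≡ 1
The smallest such exponent is 12, so the order of 11 is 12.

12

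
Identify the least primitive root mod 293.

2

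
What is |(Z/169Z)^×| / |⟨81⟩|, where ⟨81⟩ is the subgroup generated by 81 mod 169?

Since 81 ∈ (Z/169Z)^×, its order divides φ(169) = φ(13^2) = 13·(13−1) = 156 = 2^2 · 3 · 13.
Divisors of 156: 1, 2, 3, 4, 6, 12, 13, 26, 39, 52, 78, 156.
Evaluate successive powers at the divisors of 156:
81^1 ≡ 81 (mod 169)
81^2 ≡ 139 (mod 169)
81^3 ≡ 105 (mod 169)
81^4 ≡ 55 (mod 169)
81^6 ≡ 40 (mod 169)
81^12 ≡ 79 (mod 169)
81^13 ≡ 146 (mod 169)
81^26 ≡ 22 (mod 169)
81^39 ≡ 1 (mod 169) ✓
The order of 81 is 39, so the subgroup it generates has 39 elements.
Index = |(Z/169Z)^×| / |⟨81⟩| = 156 / 39 = 4.

4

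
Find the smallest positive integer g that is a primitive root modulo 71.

7

φ(71) = 71 − 1 = 70 = 2 · 5 · 7.
g is a primitive root iff g^(70/q) ≢ 1 (mod 71) for each prime q ∈ {2, 5, 7}.
g = 2: 2^35 ≡ 1 — hits 1, so not a primitive root.
g = 3: 3^35 ≡ 1 — hits 1, so not a primitive root.
g = 4: 4^35 ≡ 1 — hits 1, so not a primitive root.
g = 5: 5^35 ≡ 1 — hits 1, so not a primitive root.
g = 6: 6^35 ≡ 1 — hits 1, so not a primitive root.
g = 7: 7^35 ≡ 70; 7^14 ≡ 54; 7^10 ≡ 45 — none is 1, so 7 is a primitive root.
So 7 is the smallest generator of (Z/71Z)^×.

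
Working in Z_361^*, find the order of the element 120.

The order of 120 must divide φ(361) = φ(19^2) = 19·(19−1) = 342 = 2 · 3^2 · 19.
Divisors of 342: 1, 2, 3, 6, 9, 18, 19, 38, 57, 114, 171, 342.
Evaluate successive powers at the divisors of 342:
120^1 ≡ 120 (mod 361)
120^2 ≡ 321 (mod 361)
120^3 ≡ 254 (mod 361)
120^6 ≡ 258 (mod 361)
120^9 ≡ 191 (mod 361)
120^18 ≡ 20 (mod 361)
120^19 ≡ 234 (mod 361)
120^38 ≡ 245 (mod 361)
120^57 ≡ 292 (mod 361)
120^114 ≡ 68 (mod 361)
120^171 ≡ 1 (mod 361) ✓
The smallest such exponent is 171, so the order of 120 is 171.

171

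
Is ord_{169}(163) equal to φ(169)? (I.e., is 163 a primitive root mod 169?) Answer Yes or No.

Yes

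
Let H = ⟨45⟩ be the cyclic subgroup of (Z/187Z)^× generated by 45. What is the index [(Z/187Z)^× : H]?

10

ord(45) | φ(187) = φ(11·17) = (11−1)·(17−1) = 10·16 = 160 = 2^5 · 5.
Divisors of 160: 1, 2, 4, 5, 8, 10, 16, 20, 32, 40, 80, 160.
Test each divisor d:
45^1 ≡ 45
45^2 ≡ 155
45^4 ≡ 89
45^5 ≡ 78
45^8 ≡ 67
45^10 ≡ 100
45^16 ≡ 1
So ord_187(45) = 16, hence |⟨45⟩| = 16.
The index is φ(187) / ord(45) = 160 / 16 = 10.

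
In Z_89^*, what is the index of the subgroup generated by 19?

1

ord(19) | φ(89) = 89 − 1 = 88 = 2^3 · 11.
Divisors of 88: 1, 2, 4, 8, 11, 22, 44, 88.
Compute 19^d (mod 89) for the divisors d until we hit 1:
19^1 ≡ 19 (mod 89)
19^2 ≡ 5 (mod 89)
19^4 ≡ 25 (mod 89)
19^8 ≡ 2 (mod 89)
19^11 ≡ 12 (mod 89)
19^22 ≡ 55 (mod 89)
19^44 ≡ 88 (mod 89)
19^88 ≡ 1 (mod 89) ✓
The order of 19 is 88, so the subgroup it generates has 88 elements.
The index is φ(89) / ord(19) = 88 / 88 = 1.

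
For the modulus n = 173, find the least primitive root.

2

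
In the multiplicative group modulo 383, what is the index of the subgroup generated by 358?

ord(358) | φ(383) = 383 − 1 = 382 = 2 · 191.
Divisors of 382: 1, 2, 191, 382.
Test each divisor d:
358^1 ≡ 358 (mod 383)
358^2 ≡ 242 (mod 383)
358^191 ≡ 382 (mod 383)
358^382 ≡ 1 (mod 383) ✓
Thus |⟨358⟩| = ord(358) = 382.
The index is φ(383) / ord(358) = 382 / 382 = 1.

1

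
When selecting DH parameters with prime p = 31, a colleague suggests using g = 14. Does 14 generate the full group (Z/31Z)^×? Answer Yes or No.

φ(31) = 31 − 1 = 30 = 2 · 3 · 5.
14 is a primitive root mod 31 iff 14^(φ(31)/q) ≢ 1 for every prime q | φ(31), i.e. q ∈ {2, 3, 5}.
14^15 ≡ 1 (mod 31)  [q = 2: ≡ 1 ✗]
14^10 ≡ 25 (mod 31)  [q = 3: ≢ 1 ✓]
14^6 ≡ 8 (mod 31)  [q = 5: ≢ 1 ✓]
14^15 ≡ 1 shows ord(14) | 15, strictly less than φ(31); not a primitive root.

No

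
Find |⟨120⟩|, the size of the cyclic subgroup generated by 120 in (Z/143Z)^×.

By Lagrange's theorem, ord_143(120) divides φ(143) = φ(11·13) = (11−1)·(13−1) = 10·12 = 120 = 2^3 · 3 · 5.
Divisors of 120: 1, 2, 3, 4, 5, 6, 8, 10, 12, 15, 20, 24, 30, 40, 60, 120.
Compute 120^d (mod 143) for the divisors d until we hit 1:
120^1 ≡ 120 (mod 143)
120^2 ≡ 100 (mod 143)
120^3 ≡ 131 (mod 143)
120^4 ≡ 133 (mod 143)
120^5 ≡ 87 (mod 143)
120^6 ≡ 1 (mod 143) ✓
So ord_143(120) = 6.

6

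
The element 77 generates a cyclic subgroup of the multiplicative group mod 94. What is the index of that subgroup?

Since 77 ∈ (Z/94Z)^×, its order divides φ(94) = φ(2)·φ(47) = 1·46 = 46 = 2 · 23.
Divisors of 46: 1, 2, 23, 46.
Compute 77^d (mod 94) for the divisors d until we hit 1:
77^1 ≡ 77 (mod 94)
77^2 ≡ 7 (mod 94)
77^23 ≡ 93 (mod 94)
77^46 ≡ 1 (mod 94) ✓
The order of 77 is 46, so the subgroup it generates has 46 elements.
The index is φ(94) / ord(77) = 46 / 46 = 1.

1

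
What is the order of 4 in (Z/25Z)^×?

10

The order of 4 must divide φ(25) = φ(5^2) = 5·(5−1) = 20 = 2^2 · 5.
Divisors of 20: 1, 2, 4, 5, 10, 20.
Test each divisor d:
4^1 ≡ 4 (mod 25)
4^2 ≡ 16 (mod 25)
4^4 ≡ 6 (mod 25)
4^5 ≡ 24 (mod 25)
4^10 ≡ 1 (mod 25) ✓
Therefore the multiplicative order of 4 modulo 25 is 10.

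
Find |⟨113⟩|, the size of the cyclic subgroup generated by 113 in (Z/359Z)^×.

358

The order of 113 must divide φ(359) = 359 − 1 = 358 = 2 · 179.
Divisors of 358: 1, 2, 179, 358.
Test each divisor d:
113^1 ≡ 113 (mod 359)
113^2 ≡ 204 (mod 359)
113^179 ≡ 358 (mod 359)
113^358 ≡ 1 (mod 359) ✓
So ord_359(113) = 358.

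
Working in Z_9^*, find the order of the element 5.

6

ord(5) | φ(9) = φ(3^2) = 3·(3−1) = 6 = 2 · 3.
Divisors of 6: 1, 2, 3, 6.
Check 5^d mod 9 for each divisor in increasing order:
5^1 ≡ 5
5^2 ≡ 7
5^3 ≡ 8
5^6 ≡ 1
Therefore the multiplicative order of 5 modulo 9 is 6.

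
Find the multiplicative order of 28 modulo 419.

209

ord(28) | φ(419) = 419 − 1 = 418 = 2 · 11 · 19.
Divisors of 418: 1, 2, 11, 19, 22, 38, 209, 418.
Compute 28^d (mod 419) for the divisors d until we hit 1:
28^1 ≡ 28
28^2 ≡ 365
28^11 ≡ 49
28^19 ≡ 334
28^22 ≡ 306
28^38 ≡ 102
28^209 ≡ 1
The smallest such exponent is 209, so the order of 28 is 209.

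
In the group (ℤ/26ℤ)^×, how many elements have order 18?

0

φ(26) = φ(2)·φ(13) = 1·12 = 12 = 2^2 · 3.
Since (Z/26Z)^× is cyclic of order 12, the number of elements of order d is φ(d) when d | 12 and 0 otherwise.
Since 18 ∤ 12, the count is 0.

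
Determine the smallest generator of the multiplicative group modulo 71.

φ(71) = 71 − 1 = 70 = 2 · 5 · 7.
Test candidates g = 2, 3, … against the prime factors q ∈ {2, 5, 7} of φ(71): g is a generator iff g^(70/q) ≢ 1 for every such q.
g = 2: 2^35 ≡ 1 — hits 1, so not a primitive root.
g = 3: 3^35 ≡ 1 — hits 1, so not a primitive root.
g = 4: 4^35 ≡ 1 — hits 1, so not a primitive root.
g = 5: 5^35 ≡ 1 — hits 1, so not a primitive root.
g = 6: 6^35 ≡ 1 — hits 1, so not a primitive root.
g = 7: 7^35 ≡ 70; 7^14 ≡ 54; 7^10 ≡ 45 — none is 1, so 7 is a primitive root.
So 7 is the smallest generator of (Z/71Z)^×.

7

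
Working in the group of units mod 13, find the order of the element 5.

4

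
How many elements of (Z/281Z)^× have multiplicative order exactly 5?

4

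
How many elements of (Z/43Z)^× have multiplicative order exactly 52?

0

φ(43) = 43 − 1 = 42 = 2 · 3 · 7.
Since (Z/43Z)^× is cyclic of order 42, the number of elements of order d is φ(d) when d | 42 and 0 otherwise.
52 does not divide 42, so no element of (Z/43Z)^× has order 52.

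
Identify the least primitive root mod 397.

5

φ(397) = 397 − 1 = 396 = 2^2 · 3^2 · 11.
Test candidates g = 2, 3, … against the prime factors q ∈ {2, 3, 11} of φ(397): g is a generator iff g^(396/q) ≢ 1 for every such q.
g = 2: 2^198 ≡ 396; 2^132 ≡ 1 — hits 1, so not a primitive root.
g = 3: 3^198 ≡ 1 — hits 1, so not a primitive root.
g = 4: 4^198 ≡ 1 — hits 1, so not a primitive root.
g = 5: 5^198 ≡ 396; 5^132 ≡ 362; 5^36 ≡ 290 — none is 1, so 5 is a primitive root.
Hence the least primitive root of 397 is 5.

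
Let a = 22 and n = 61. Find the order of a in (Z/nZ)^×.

ord(22) | φ(61) = 61 − 1 = 60 = 2^2 · 3 · 5.
Divisors of 60: 1, 2, 3, 4, 5, 6, 10, 12, 15, 20, 30, 60.
Test each divisor d:
22^1 ≡ 22 (mod 61)
22^2 ≡ 57 (mod 61)
22^3 ≡ 34 (mod 61)
22^4 ≡ 16 (mod 61)
22^5 ≡ 47 (mod 61)
22^6 ≡ 58 (mod 61)
22^10 ≡ 13 (mod 61)
22^12 ≡ 9 (mod 61)
22^15 ≡ 1 (mod 61) ✓
The smallest such exponent is 15, so the order of 22 is 15.

15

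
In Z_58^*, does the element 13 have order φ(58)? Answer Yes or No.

φ(58) = φ(2)·φ(29) = 1·28 = 28 = 2^2 · 7.
An element g generates (Z/58Z)^× iff g^(28/q) ≢ 1 (mod 58) for each prime q ∈ {2, 7}.
13^14 ≡ 1 (mod 58)  [q = 2: ≡ 1 ✗]
13^4 ≡ 25 (mod 58)  [q = 7: ≢ 1 ✓]
Since 13^14 ≡ 1, the order of 13 divides 14 < 28, so 13 is not a primitive root.

No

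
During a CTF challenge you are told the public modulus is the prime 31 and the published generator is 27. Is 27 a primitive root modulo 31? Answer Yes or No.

φ(31) = 31 − 1 = 30 = 2 · 3 · 5.
27 is a primitive root mod 31 iff 27^(φ(31)/q) ≢ 1 for every prime q | φ(31), i.e. q ∈ {2, 3, 5}.
27^15 ≡ 30 (mod 31)  [q = 2: ≢ 1 ✓]
27^10 ≡ 1 (mod 31)  [q = 3: ≡ 1 ✗]
27^6 ≡ 4 (mod 31)  [q = 5: ≢ 1 ✓]
Since 27^10 ≡ 1, the order of 27 divides 10 < 30, so 27 is not a primitive root.

No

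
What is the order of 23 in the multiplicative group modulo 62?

10

Since 23 ∈ (Z/62Z)^×, its order divides φ(62) = φ(2)·φ(31) = 1·30 = 30 = 2 · 3 · 5.
Divisors of 30: 1, 2, 3, 5, 6, 10, 15, 30.
Evaluate successive powers at the divisors of 30:
23^1 ≡ 23
23^2 ≡ 33
23^3 ≡ 15
23^5 ≡ 61
23^6 ≡ 39
23^10 ≡ 1
Hence ord(23) = 10.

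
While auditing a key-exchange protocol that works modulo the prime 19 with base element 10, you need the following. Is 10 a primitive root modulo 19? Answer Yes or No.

Yes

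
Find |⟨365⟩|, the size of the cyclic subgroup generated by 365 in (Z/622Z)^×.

155

By Lagrange's theorem, ord_622(365) divides φ(622) = φ(2)·φ(311) = 1·310 = 310 = 2 · 5 · 31.
Divisors of 310: 1, 2, 5, 10, 31, 62, 155, 310.
Check 365^d mod 622 for each divisor in increasing order:
365^1 ≡ 365 (mod 622)
365^2 ≡ 117 (mod 622)
365^5 ≡ 581 (mod 622)
365^10 ≡ 437 (mod 622)
365^31 ≡ 363 (mod 622)
365^62 ≡ 527 (mod 622)
365^155 ≡ 1 (mod 622) ✓
The smallest such exponent is 155, so the order of 365 is 155.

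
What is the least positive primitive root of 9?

2

φ(9) = φ(3^2) = 3·(3−1) = 6 = 2 · 3.
Test candidates g = 2, 3, … against the prime factors q ∈ {2, 3} of φ(9): g is a generator iff g^(6/q) ≢ 1 for every such q.
g = 2: 2^3 ≡ 8; 2^2 ≡ 4 — none is 1, so 2 is a primitive root.
Hence the least primitive root of 9 is 2.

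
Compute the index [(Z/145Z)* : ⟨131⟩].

By Lagrange's theorem, ord_145(131) divides φ(145) = φ(5·29) = (5−1)·(29−1) = 4·28 = 112 = 2^4 · 7.
Divisors of 112: 1, 2, 4, 7, 8, 14, 16, 28, 56, 112.
Check 131^d mod 145 for each divisor in increasing order:
131^1 ≡ 131
131^2 ≡ 51
131^4 ≡ 136
131^7 ≡ 46
131^8 ≡ 81
131^14 ≡ 86
131^16 ≡ 36
131^28 ≡ 1
So ord_145(131) = 28, hence |⟨131⟩| = 28.
The index is φ(145) / ord(131) = 112 / 28 = 4.

4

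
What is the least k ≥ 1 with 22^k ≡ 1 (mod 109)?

The order of 22 must divide φ(109) = 109 − 1 = 108 = 2^2 · 3^3.
Divisors of 108: 1, 2, 3, 4, 6, 9, 12, 18, 27, 36, 54, 108.
Check 22^d mod 109 for each divisor in increasing order:
22^1 ≡ 22 (mod 109)
22^2 ≡ 48 (mod 109)
22^3 ≡ 75 (mod 109)
22^4 ≡ 15 (mod 109)
22^6 ≡ 66 (mod 109)
22^9 ≡ 45 (mod 109)
22^12 ≡ 105 (mod 109)
22^18 ≡ 63 (mod 109)
22^27 ≡ 1 (mod 109) ✓
Hence ord(22) = 27.

27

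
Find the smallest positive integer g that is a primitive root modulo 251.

φ(251) = 251 − 1 = 250 = 2 · 5^3.
g is a primitive root iff g^(250/q) ≢ 1 (mod 251) for each prime q ∈ {2, 5}.
g = 2: 2^125 ≡ 250; 2^50 ≡ 1 — hits 1, so not a primitive root.
g = 3: 3^125 ≡ 1 — hits 1, so not a primitive root.
g = 4: 4^125 ≡ 1 — hits 1, so not a primitive root.
g = 5: 5^125 ≡ 1 — hits 1, so not a primitive root.
g = 6: 6^125 ≡ 250; 6^50 ≡ 219 — none is 1, so 6 is a primitive root.
Hence the least primitive root of 251 is 6.

6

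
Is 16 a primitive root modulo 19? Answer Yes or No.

No

φ(19) = 19 − 1 = 18 = 2 · 3^2.
It suffices to check that the order of 16 is not a proper divisor of 18: compute 16^(18/q) for q ∈ {2, 3}.
16^9 ≡ 1 (mod 19)  [q = 2: ≡ 1 ✗]
16^6 ≡ 7 (mod 19)  [q = 3: ≢ 1 ✓]
Since 16^9 ≡ 1, the order of 16 divides 9 < 18, so 16 is not a primitive root.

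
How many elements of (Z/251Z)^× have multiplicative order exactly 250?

φ(251) = 251 − 1 = 250 = 2 · 5^3.
In a cyclic group of order 250, there are φ(d) elements of order d for each divisor d of 250, and zero for non-divisors.
250 = 2 · 5^3 divides 250, and φ(250) = 100.

100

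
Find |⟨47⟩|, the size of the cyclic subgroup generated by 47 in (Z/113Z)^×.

112

By Lagrange's theorem, ord_113(47) divides φ(113) = 113 − 1 = 112 = 2^4 · 7.
Divisors of 112: 1, 2, 4, 7, 8, 14, 16, 28, 56, 112.
Evaluate successive powers at the divisors of 112:
47^1 ≡ 47
47^2 ≡ 62
47^4 ≡ 2
47^7 ≡ 65
47^8 ≡ 4
47^14 ≡ 44
47^16 ≡ 16
47^28 ≡ 15
47^56 ≡ 112
47^112 ≡ 1
Therefore the multiplicative order of 47 modulo 113 is 112.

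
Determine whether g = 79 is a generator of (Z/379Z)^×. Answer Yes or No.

φ(379) = 379 − 1 = 378 = 2 · 3^3 · 7.
Test 79^(378/q) mod 379 for each prime factor q of 378:
79^189 ≡ 1 (mod 379)  [q = 2: ≡ 1 ✗]
79^126 ≡ 327 (mod 379)  [q = 3: ≢ 1 ✓]
79^54 ≡ 1 (mod 379)  [q = 7: ≡ 1 ✗]
79^189 ≡ 1 shows ord(79) | 189, strictly less than φ(379); not a primitive root.

No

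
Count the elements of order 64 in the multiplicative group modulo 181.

φ(181) = 181 − 1 = 180 = 2^2 · 3^2 · 5.
In a cyclic group of order 180, there are φ(d) elements of order d for each divisor d of 180, and zero for non-divisors.
Since 64 ∤ 180, the count is 0.

0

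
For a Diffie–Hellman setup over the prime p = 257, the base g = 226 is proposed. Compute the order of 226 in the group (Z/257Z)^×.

128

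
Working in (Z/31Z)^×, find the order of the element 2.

5

ord(2) | φ(31) = 31 − 1 = 30 = 2 · 3 · 5.
Divisors of 30: 1, 2, 3, 5, 6, 10, 15, 30.
Check 2^d mod 31 for each divisor in increasing order:
2^1 ≡ 2 (mod 31)
2^2 ≡ 4 (mod 31)
2^3 ≡ 8 (mod 31)
2^5 ≡ 1 (mod 31) ✓
Therefore the multiplicative order of 2 modulo 31 is 5.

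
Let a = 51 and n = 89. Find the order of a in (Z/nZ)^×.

88

ord(51) | φ(89) = 89 − 1 = 88 = 2^3 · 11.
Divisors of 88: 1, 2, 4, 8, 11, 22, 44, 88.
Test each divisor d:
51^1 ≡ 51 (mod 89)
51^2 ≡ 20 (mod 89)
51^4 ≡ 44 (mod 89)
51^8 ≡ 67 (mod 89)
51^11 ≡ 77 (mod 89)
51^22 ≡ 55 (mod 89)
51^44 ≡ 88 (mod 89)
51^88 ≡ 1 (mod 89) ✓
Therefore the multiplicative order of 51 modulo 89 is 88.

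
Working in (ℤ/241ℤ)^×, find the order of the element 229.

ord(229) | φ(241) = 241 − 1 = 240 = 2^4 · 3 · 5.
Divisors of 240: 1, 2, 3, 4, 5, 6, 8, 10, 12, 15, 16, 20, 24, 30, 40, 48, 60, 80, 120, 240.
Evaluate successive powers at the divisors of 240:
229^1 ≡ 229 (mod 241)
229^2 ≡ 144 (mod 241)
229^3 ≡ 200 (mod 241)
229^4 ≡ 10 (mod 241)
229^5 ≡ 121 (mod 241)
229^6 ≡ 235 (mod 241)
229^8 ≡ 100 (mod 241)
229^10 ≡ 181 (mod 241)
229^12 ≡ 36 (mod 241)
229^15 ≡ 211 (mod 241)
229^16 ≡ 119 (mod 241)
229^20 ≡ 226 (mod 241)
229^24 ≡ 91 (mod 241)
229^30 ≡ 177 (mod 241)
229^40 ≡ 225 (mod 241)
229^48 ≡ 87 (mod 241)
229^60 ≡ 240 (mod 241)
229^80 ≡ 15 (mod 241)
229^120 ≡ 1 (mod 241) ✓
Therefore the multiplicative order of 229 modulo 241 is 120.

120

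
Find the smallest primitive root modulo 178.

3

φ(178) = φ(2)·φ(89) = 1·88 = 88 = 2^3 · 11.
g is a primitive root iff g^(88/q) ≢ 1 (mod 178) for each prime q ∈ {2, 11}.
g = 2: gcd(2, 178) = 2 > 1, not a unit — skip.
g = 3: 3^44 ≡ 177; 3^8 ≡ 153 — none is 1, so 3 is a primitive root.
The smallest primitive root modulo 178 is 3.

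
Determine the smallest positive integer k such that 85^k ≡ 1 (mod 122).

20

Since 85 ∈ (Z/122Z)^×, its order divides φ(122) = φ(2)·φ(61) = 1·60 = 60 = 2^2 · 3 · 5.
Divisors of 60: 1, 2, 3, 4, 5, 6, 10, 12, 15, 20, 30, 60.
Evaluate successive powers at the divisors of 60:
85^1 ≡ 85 (mod 122)
85^2 ≡ 27 (mod 122)
85^3 ≡ 99 (mod 122)
85^4 ≡ 119 (mod 122)
85^5 ≡ 111 (mod 122)
85^6 ≡ 41 (mod 122)
85^10 ≡ 121 (mod 122)
85^12 ≡ 95 (mod 122)
85^15 ≡ 11 (mod 122)
85^20 ≡ 1 (mod 122) ✓
Hence ord(85) = 20.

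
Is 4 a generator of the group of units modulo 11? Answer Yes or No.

No

φ(11) = 11 − 1 = 10 = 2 · 5.
An element g generates (Z/11Z)^× iff g^(10/q) ≢ 1 (mod 11) for each prime q ∈ {2, 5}.
4^5 ≡ 1 (mod 11)  [q = 2: ≡ 1 ✗]
4^2 ≡ 5 (mod 11)  [q = 5: ≢ 1 ✓]
Since 4^5 ≡ 1, the order of 4 divides 5 < 10, so 4 is not a primitive root.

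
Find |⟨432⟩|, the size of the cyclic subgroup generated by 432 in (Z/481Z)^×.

18

ord(432) | φ(481) = φ(13·37) = (13−1)·(37−1) = 12·36 = 432 = 2^4 · 3^3.
Divisors of 432: 1, 2, 3, 4, 6, 8, 9, 12, 16, 18, 24, 27, 36, 48, 54, 72, 108, 144, 216, 432.
Check 432^d mod 481 for each divisor in increasing order:
432^1 ≡ 432 (mod 481)
432^2 ≡ 477 (mod 481)
432^3 ≡ 196 (mod 481)
432^4 ≡ 16 (mod 481)
432^6 ≡ 417 (mod 481)
432^8 ≡ 256 (mod 481)
432^9 ≡ 443 (mod 481)
432^12 ≡ 248 (mod 481)
432^16 ≡ 120 (mod 481)
432^18 ≡ 1 (mod 481) ✓
So ord_481(432) = 18.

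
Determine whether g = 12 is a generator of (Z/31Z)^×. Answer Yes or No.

φ(31) = 31 − 1 = 30 = 2 · 3 · 5.
It suffices to check that the order of 12 is not a proper divisor of 30: compute 12^(30/q) for q ∈ {2, 3, 5}.
12^15 ≡ 30 (mod 31)  [q = 2: ≢ 1 ✓]
12^10 ≡ 25 (mod 31)  [q = 3: ≢ 1 ✓]
12^6 ≡ 2 (mod 31)  [q = 5: ≢ 1 ✓]
All checks pass, so 12 has order 30 and is a primitive root modulo 31.

Yes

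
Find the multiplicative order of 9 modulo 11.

5

ord(9) | φ(11) = 11 − 1 = 10 = 2 · 5.
Divisors of 10: 1, 2, 5, 10.
Check 9^d mod 11 for each divisor in increasing order:
9^1 ≡ 9 (mod 11)
9^2 ≡ 4 (mod 11)
9^5 ≡ 1 (mod 11) ✓
Hence ord(9) = 5.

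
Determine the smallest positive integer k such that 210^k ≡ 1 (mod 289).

272

The order of 210 must divide φ(289) = φ(17^2) = 17·(17−1) = 272 = 2^4 · 17.
Divisors of 272: 1, 2, 4, 8, 16, 17, 34, 68, 136, 272.
Test each divisor d:
210^1 ≡ 210
210^2 ≡ 172
210^4 ≡ 106
210^8 ≡ 254
210^16 ≡ 69
210^17 ≡ 40
210^34 ≡ 155
210^68 ≡ 38
210^136 ≡ 288
210^272 ≡ 1
So ord_289(210) = 272.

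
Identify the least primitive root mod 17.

3

φ(17) = 17 − 1 = 16 = 2^4.
g is a primitive root iff g^(16/q) ≢ 1 (mod 17) for each prime q ∈ {2}.
g = 2: 2^8 ≡ 1 — hits 1, so not a primitive root.
g = 3: 3^8 ≡ 16 — none is 1, so 3 is a primitive root.
So 3 is the smallest generator of (Z/17Z)^×.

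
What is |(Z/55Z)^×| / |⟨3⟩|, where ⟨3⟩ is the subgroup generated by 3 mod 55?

2

Since 3 ∈ (Z/55Z)^×, its order divides φ(55) = φ(5·11) = (5−1)·(11−1) = 4·10 = 40 = 2^3 · 5.
Divisors of 40: 1, 2, 4, 5, 8, 10, 20, 40.
Check 3^d mod 55 for each divisor in increasing order:
3^1 ≡ 3
3^2 ≡ 9
3^4 ≡ 26
3^5 ≡ 23
3^8 ≡ 16
3^10 ≡ 34
3^20 ≡ 1
So ord_55(3) = 20, hence |⟨3⟩| = 20.
The index is φ(55) / ord(3) = 40 / 20 = 2.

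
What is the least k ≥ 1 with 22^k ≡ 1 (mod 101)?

50

ord(22) | φ(101) = 101 − 1 = 100 = 2^2 · 5^2.
Divisors of 100: 1, 2, 4, 5, 10, 20, 25, 50, 100.
Evaluate successive powers at the divisors of 100:
22^1 ≡ 22
22^2 ≡ 80
22^4 ≡ 37
22^5 ≡ 6
22^10 ≡ 36
22^20 ≡ 84
22^25 ≡ 100
22^50 ≡ 1
Therefore the multiplicative order of 22 modulo 101 is 50.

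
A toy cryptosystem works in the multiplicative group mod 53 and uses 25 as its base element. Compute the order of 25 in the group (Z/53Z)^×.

26

The order of 25 must divide φ(53) = 53 − 1 = 52 = 2^2 · 13.
Divisors of 52: 1, 2, 4, 13, 26, 52.
Test each divisor d:
25^1 ≡ 25 (mod 53)
25^2 ≡ 42 (mod 53)
25^4 ≡ 15 (mod 53)
25^13 ≡ 52 (mod 53)
25^26 ≡ 1 (mod 53) ✓
Hence ord(25) = 26.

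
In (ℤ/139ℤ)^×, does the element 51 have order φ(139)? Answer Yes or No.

φ(139) = 139 − 1 = 138 = 2 · 3 · 23.
51 is a primitive root mod 139 iff 51^(φ(139)/q) ≢ 1 for every prime q | φ(139), i.e. q ∈ {2, 3, 23}.
51^69 ≡ 1 (mod 139)  [q = 2: ≡ 1 ✗]
51^46 ≡ 96 (mod 139)  [q = 3: ≢ 1 ✓]
51^6 ≡ 79 (mod 139)  [q = 23: ≢ 1 ✓]
51^69 ≡ 1 shows ord(51) | 69, strictly less than φ(139); not a primitive root.

No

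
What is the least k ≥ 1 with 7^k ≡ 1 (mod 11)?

Since 7 ∈ (Z/11Z)^×, its order divides φ(11) = 11 − 1 = 10 = 2 · 5.
Divisors of 10: 1, 2, 5, 10.
Evaluate successive powers at the divisors of 10:
7^1 ≡ 7 (mod 11)
7^2 ≡ 5 (mod 11)
7^5 ≡ 10 (mod 11)
7^10 ≡ 1 (mod 11) ✓
Therefore the multiplicative order of 7 modulo 11 is 10.

10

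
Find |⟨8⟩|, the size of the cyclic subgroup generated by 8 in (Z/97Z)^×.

16

The order of 8 must divide φ(97) = 97 − 1 = 96 = 2^5 · 3.
Divisors of 96: 1, 2, 3, 4, 6, 8, 12, 16, 24, 32, 48, 96.
Test each divisor d:
8^1 ≡ 8 (mod 97)
8^2 ≡ 64 (mod 97)
8^3 ≡ 27 (mod 97)
8^4 ≡ 22 (mod 97)
8^6 ≡ 50 (mod 97)
8^8 ≡ 96 (mod 97)
8^12 ≡ 75 (mod 97)
8^16 ≡ 1 (mod 97) ✓
So ord_97(8) = 16.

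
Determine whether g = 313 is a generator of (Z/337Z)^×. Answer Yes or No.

φ(337) = 337 − 1 = 336 = 2^4 · 3 · 7.
Test 313^(336/q) mod 337 for each prime factor q of 336:
313^168 ≡ 1 (mod 337)  [q = 2: ≡ 1 ✗]
313^112 ≡ 208 (mod 337)  [q = 3: ≢ 1 ✓]
313^48 ≡ 175 (mod 337)  [q = 7: ≢ 1 ✓]
The check at q = 2 fails, so 313 generates a proper subgroup.

No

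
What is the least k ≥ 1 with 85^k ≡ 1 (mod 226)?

14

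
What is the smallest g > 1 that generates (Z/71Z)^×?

7

φ(71) = 71 − 1 = 70 = 2 · 5 · 7.
g is a primitive root iff g^(70/q) ≢ 1 (mod 71) for each prime q ∈ {2, 5, 7}.
g = 2: 2^35 ≡ 1 — hits 1, so not a primitive root.
g = 3: 3^35 ≡ 1 — hits 1, so not a primitive root.
g = 4: 4^35 ≡ 1 — hits 1, so not a primitive root.
g = 5: 5^35 ≡ 1 — hits 1, so not a primitive root.
g = 6: 6^35 ≡ 1 — hits 1, so not a primitive root.
g = 7: 7^35 ≡ 70; 7^14 ≡ 54; 7^10 ≡ 45 — none is 1, so 7 is a primitive root.
So 7 is the smallest generator of (Z/71Z)^×.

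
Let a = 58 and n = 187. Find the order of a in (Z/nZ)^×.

80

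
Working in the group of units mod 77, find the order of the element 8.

The order of 8 must divide φ(77) = φ(7·11) = (7−1)·(11−1) = 6·10 = 60 = 2^2 · 3 · 5.
Divisors of 60: 1, 2, 3, 4, 5, 6, 10, 12, 15, 20, 30, 60.
Test each divisor d:
8^1 ≡ 8
8^2 ≡ 64
8^3 ≡ 50
8^4 ≡ 15
8^5 ≡ 43
8^6 ≡ 36
8^10 ≡ 1
Therefore the multiplicative order of 8 modulo 77 is 10.

10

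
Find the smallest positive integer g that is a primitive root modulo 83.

2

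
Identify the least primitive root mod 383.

φ(383) = 383 − 1 = 382 = 2 · 191.
Test candidates g = 2, 3, … against the prime factors q ∈ {2, 191} of φ(383): g is a generator iff g^(382/q) ≢ 1 for every such q.
g = 2: 2^191 ≡ 1 — hits 1, so not a primitive root.
g = 3: 3^191 ≡ 1 — hits 1, so not a primitive root.
g = 4: 4^191 ≡ 1 — hits 1, so not a primitive root.
g = 5: 5^191 ≡ 382; 5^2 ≡ 25 — none is 1, so 5 is a primitive root.
Hence the least primitive root of 383 is 5.

5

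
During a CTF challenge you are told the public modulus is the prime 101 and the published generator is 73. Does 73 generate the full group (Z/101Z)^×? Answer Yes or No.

φ(101) = 101 − 1 = 100 = 2^2 · 5^2.
73 is a primitive root mod 101 iff 73^(φ(101)/q) ≢ 1 for every prime q | φ(101), i.e. q ∈ {2, 5}.
73^50 ≡ 100 (mod 101)  [q = 2: ≢ 1 ✓]
73^20 ≡ 95 (mod 101)  [q = 5: ≢ 1 ✓]
Every test exponent gives a nontrivial residue, hence 73 generates the full group.

Yes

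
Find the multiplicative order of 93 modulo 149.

148

ord(93) | φ(149) = 149 − 1 = 148 = 2^2 · 37.
Divisors of 148: 1, 2, 4, 37, 74, 148.
Compute 93^d (mod 149) for the divisors d until we hit 1:
93^1 ≡ 93 (mod 149)
93^2 ≡ 7 (mod 149)
93^4 ≡ 49 (mod 149)
93^37 ≡ 44 (mod 149)
93^74 ≡ 148 (mod 149)
93^148 ≡ 1 (mod 149) ✓
So ord_149(93) = 148.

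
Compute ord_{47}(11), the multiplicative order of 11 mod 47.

46

ord(11) | φ(47) = 47 − 1 = 46 = 2 · 23.
Divisors of 46: 1, 2, 23, 46.
Evaluate successive powers at the divisors of 46:
11^1 ≡ 11 (mod 47)
11^2 ≡ 27 (mod 47)
11^23 ≡ 46 (mod 47)
11^46 ≡ 1 (mod 47) ✓
So ord_47(11) = 46.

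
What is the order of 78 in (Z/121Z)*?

ord(78) | φ(121) = φ(11^2) = 11·(11−1) = 110 = 2 · 5 · 11.
Divisors of 110: 1, 2, 5, 10, 11, 22, 55, 110.
Test each divisor d:
78^1 ≡ 78
78^2 ≡ 34
78^5 ≡ 23
78^10 ≡ 45
78^11 ≡ 1
Hence ord(78) = 11.

11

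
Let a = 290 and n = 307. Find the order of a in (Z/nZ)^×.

6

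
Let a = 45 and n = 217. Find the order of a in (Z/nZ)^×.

30

Since 45 ∈ (Z/217Z)^×, its order divides φ(217) = φ(7·31) = (7−1)·(31−1) = 6·30 = 180 = 2^2 · 3^2 · 5.
Divisors of 180: 1, 2, 3, 4, 5, 6, 9, 10, 12, 15, 18, 20, 30, 36, 45, 60, 90, 180.
Check 45^d mod 217 for each divisor in increasing order:
45^1 ≡ 45 (mod 217)
45^2 ≡ 72 (mod 217)
45^3 ≡ 202 (mod 217)
45^4 ≡ 193 (mod 217)
45^5 ≡ 5 (mod 217)
45^6 ≡ 8 (mod 217)
45^9 ≡ 97 (mod 217)
45^10 ≡ 25 (mod 217)
45^12 ≡ 64 (mod 217)
45^15 ≡ 125 (mod 217)
45^18 ≡ 78 (mod 217)
45^20 ≡ 191 (mod 217)
45^30 ≡ 1 (mod 217) ✓
Hence ord(45) = 30.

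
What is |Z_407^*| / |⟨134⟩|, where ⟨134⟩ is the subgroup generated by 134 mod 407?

6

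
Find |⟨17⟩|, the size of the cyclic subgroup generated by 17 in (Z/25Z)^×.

ord(17) | φ(25) = φ(5^2) = 5·(5−1) = 20 = 2^2 · 5.
Divisors of 20: 1, 2, 4, 5, 10, 20.
Compute 17^d (mod 25) for the divisors d until we hit 1:
17^1 ≡ 17 (mod 25)
17^2 ≡ 14 (mod 25)
17^4 ≡ 21 (mod 25)
17^5 ≡ 7 (mod 25)
17^10 ≡ 24 (mod 25)
17^20 ≡ 1 (mod 25) ✓
The smallest such exponent is 20, so the order of 17 is 20.

20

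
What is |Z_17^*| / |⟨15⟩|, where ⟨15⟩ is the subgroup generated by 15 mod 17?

2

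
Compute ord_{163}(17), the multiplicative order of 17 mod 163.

54

ord(17) | φ(163) = 163 − 1 = 162 = 2 · 3^4.
Divisors of 162: 1, 2, 3, 6, 9, 18, 27, 54, 81, 162.
Check 17^d mod 163 for each divisor in increasing order:
17^1 ≡ 17 (mod 163)
17^2 ≡ 126 (mod 163)
17^3 ≡ 23 (mod 163)
17^6 ≡ 40 (mod 163)
17^9 ≡ 105 (mod 163)
17^18 ≡ 104 (mod 163)
17^27 ≡ 162 (mod 163)
17^54 ≡ 1 (mod 163) ✓
So ord_163(17) = 54.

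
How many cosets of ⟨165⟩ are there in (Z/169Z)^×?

The order of 165 must divide φ(169) = φ(13^2) = 13·(13−1) = 156 = 2^2 · 3 · 13.
Divisors of 156: 1, 2, 3, 4, 6, 12, 13, 26, 39, 52, 78, 156.
Compute 165^d (mod 169) for the divisors d until we hit 1:
165^1 ≡ 165
165^2 ≡ 16
165^3 ≡ 105
165^4 ≡ 87
165^6 ≡ 40
165^12 ≡ 79
165^13 ≡ 22
165^26 ≡ 146
165^39 ≡ 1
The order of 165 is 39, so the subgroup it generates has 39 elements.
The index is φ(169) / ord(165) = 156 / 39 = 4.

4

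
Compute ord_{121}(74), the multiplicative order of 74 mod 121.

110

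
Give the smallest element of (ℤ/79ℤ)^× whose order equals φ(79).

φ(79) = 79 − 1 = 78 = 2 · 3 · 13.
g is a primitive root iff g^(78/q) ≢ 1 (mod 79) for each prime q ∈ {2, 3, 13}.
g = 2: 2^39 ≡ 1 — hits 1, so not a primitive root.
g = 3: 3^39 ≡ 78; 3^26 ≡ 23; 3^6 ≡ 18 — none is 1, so 3 is a primitive root.
Hence the least primitive root of 79 is 3.

3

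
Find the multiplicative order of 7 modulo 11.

10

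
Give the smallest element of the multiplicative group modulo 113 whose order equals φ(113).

φ(113) = 113 − 1 = 112 = 2^4 · 7.
Test candidates g = 2, 3, … against the prime factors q ∈ {2, 7} of φ(113): g is a generator iff g^(112/q) ≢ 1 for every such q.
g = 2: 2^56 ≡ 1 — hits 1, so not a primitive root.
g = 3: 3^56 ≡ 112; 3^16 ≡ 49 — none is 1, so 3 is a primitive root.
So 3 is the smallest generator of (Z/113Z)^×.

3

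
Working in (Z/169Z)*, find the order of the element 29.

ord(29) | φ(169) = φ(13^2) = 13·(13−1) = 156 = 2^2 · 3 · 13.
Divisors of 156: 1, 2, 3, 4, 6, 12, 13, 26, 39, 52, 78, 156.
Test each divisor d:
29^1 ≡ 29 (mod 169)
29^2 ≡ 165 (mod 169)
29^3 ≡ 53 (mod 169)
29^4 ≡ 16 (mod 169)
29^6 ≡ 105 (mod 169)
29^12 ≡ 40 (mod 169)
29^13 ≡ 146 (mod 169)
29^26 ≡ 22 (mod 169)
29^39 ≡ 1 (mod 169) ✓
So ord_169(29) = 39.

39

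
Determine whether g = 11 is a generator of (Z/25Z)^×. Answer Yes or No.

No

φ(25) = φ(5^2) = 5·(5−1) = 20 = 2^2 · 5.
Test 11^(20/q) mod 25 for each prime factor q of 20:
11^10 ≡ 1 (mod 25)  [q = 2: ≡ 1 ✗]
11^4 ≡ 16 (mod 25)  [q = 5: ≢ 1 ✓]
11^10 ≡ 1 shows ord(11) | 10, strictly less than φ(25); not a primitive root.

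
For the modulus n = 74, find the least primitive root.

φ(74) = φ(2)·φ(37) = 1·36 = 36 = 2^2 · 3^2.
Test candidates g = 2, 3, … against the prime factors q ∈ {2, 3} of φ(74): g is a generator iff g^(36/q) ≢ 1 for every such q.
g = 2: gcd(2, 74) = 2 > 1, not a unit — skip.
g = 3: 3^18 ≡ 1 — hits 1, so not a primitive root.
g = 4: gcd(4, 74) = 2 > 1, not a unit — skip.
g = 5: 5^18 ≡ 73; 5^12 ≡ 47 — none is 1, so 5 is a primitive root.
So 5 is the smallest generator of (Z/74Z)^×.

5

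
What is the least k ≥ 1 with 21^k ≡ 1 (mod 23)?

22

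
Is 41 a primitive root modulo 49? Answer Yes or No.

No

φ(49) = φ(7^2) = 7·(7−1) = 42 = 2 · 3 · 7.
It suffices to check that the order of 41 is not a proper divisor of 42: compute 41^(42/q) for q ∈ {2, 3, 7}.
41^21 ≡ 48 (mod 49)  [q = 2: ≢ 1 ✓]
41^14 ≡ 1 (mod 49)  [q = 3: ≡ 1 ✗]
41^6 ≡ 43 (mod 49)  [q = 7: ≢ 1 ✓]
The check at q = 3 fails, so 41 generates a proper subgroup.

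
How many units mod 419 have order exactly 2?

1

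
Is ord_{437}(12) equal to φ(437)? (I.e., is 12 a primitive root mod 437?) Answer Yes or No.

437 = 19 · 23 is a product of two distinct odd primes, so (Z/437Z)^× ≅ (Z/19Z)^× × (Z/23Z)^× is not cyclic.
No primitive root modulo 437 exists; in particular 12 is not one.

No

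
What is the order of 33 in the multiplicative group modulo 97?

8

Since 33 ∈ (Z/97Z)^×, its order divides φ(97) = 97 − 1 = 96 = 2^5 · 3.
Divisors of 96: 1, 2, 3, 4, 6, 8, 12, 16, 24, 32, 48, 96.
Test each divisor d:
33^1 ≡ 33 (mod 97)
33^2 ≡ 22 (mod 97)
33^3 ≡ 47 (mod 97)
33^4 ≡ 96 (mod 97)
33^6 ≡ 75 (mod 97)
33^8 ≡ 1 (mod 97) ✓
Therefore the multiplicative order of 33 modulo 97 is 8.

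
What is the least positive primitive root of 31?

3

φ(31) = 31 − 1 = 30 = 2 · 3 · 5.
g is a primitive root iff g^(30/q) ≢ 1 (mod 31) for each prime q ∈ {2, 3, 5}.
g = 2: 2^15 ≡ 1 — hits 1, so not a primitive root.
g = 3: 3^15 ≡ 30; 3^10 ≡ 25; 3^6 ≡ 16 — none is 1, so 3 is a primitive root.
Hence the least primitive root of 31 is 3.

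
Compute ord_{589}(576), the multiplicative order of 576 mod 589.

ord(576) | φ(589) = φ(19·31) = (19−1)·(31−1) = 18·30 = 540 = 2^2 · 3^3 · 5.
Divisors of 540: 1, 2, 3, 4, 5, 6, 9, 10, 12, 15, 18, 20, 27, 30, 36, 45, 54, 60, 90, 108, 135, 180, 270, 540.
Check 576^d mod 589 for each divisor in increasing order:
576^1 ≡ 576 (mod 589)
576^2 ≡ 169 (mod 589)
576^3 ≡ 159 (mod 589)
576^4 ≡ 289 (mod 589)
576^5 ≡ 366 (mod 589)
576^6 ≡ 543 (mod 589)
576^9 ≡ 343 (mod 589)
576^10 ≡ 253 (mod 589)
576^12 ≡ 349 (mod 589)
576^15 ≡ 125 (mod 589)
576^18 ≡ 438 (mod 589)
576^20 ≡ 397 (mod 589)
576^27 ≡ 39 (mod 589)
576^30 ≡ 311 (mod 589)
576^36 ≡ 419 (mod 589)
576^45 ≡ 1 (mod 589) ✓
So ord_589(576) = 45.

45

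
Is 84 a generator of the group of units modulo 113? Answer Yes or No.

Yes

φ(113) = 113 − 1 = 112 = 2^4 · 7.
An element g generates (Z/113Z)^× iff g^(112/q) ≢ 1 (mod 113) for each prime q ∈ {2, 7}.
84^56 ≡ 112 (mod 113)  [q = 2: ≢ 1 ✓]
84^16 ≡ 109 (mod 113)  [q = 7: ≢ 1 ✓]
None equal 1, so ord_113(84) = 112: 84 is a primitive root.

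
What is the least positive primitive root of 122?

7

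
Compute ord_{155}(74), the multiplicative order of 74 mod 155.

30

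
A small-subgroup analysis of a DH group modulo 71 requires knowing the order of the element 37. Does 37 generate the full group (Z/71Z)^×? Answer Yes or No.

φ(71) = 71 − 1 = 70 = 2 · 5 · 7.
It suffices to check that the order of 37 is not a proper divisor of 70: compute 37^(70/q) for q ∈ {2, 5, 7}.
37^35 ≡ 1 (mod 71)  [q = 2: ≡ 1 ✗]
37^14 ≡ 1 (mod 71)  [q = 5: ≡ 1 ✗]
37^10 ≡ 30 (mod 71)  [q = 7: ≢ 1 ✓]
The check at q = 2 fails, so 37 generates a proper subgroup.

No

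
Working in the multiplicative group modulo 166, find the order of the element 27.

41

ord(27) | φ(166) = φ(2)·φ(83) = 1·82 = 82 = 2 · 41.
Divisors of 82: 1, 2, 41, 82.
Compute 27^d (mod 166) for the divisors d until we hit 1:
27^1 ≡ 27 (mod 166)
27^2 ≡ 65 (mod 166)
27^41 ≡ 1 (mod 166) ✓
So ord_166(27) = 41.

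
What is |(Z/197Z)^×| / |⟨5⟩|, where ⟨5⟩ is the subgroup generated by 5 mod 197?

ord(5) | φ(197) = 197 − 1 = 196 = 2^2 · 7^2.
Divisors of 196: 1, 2, 4, 7, 14, 28, 49, 98, 196.
Evaluate successive powers at the divisors of 196:
5^1 ≡ 5
5^2 ≡ 25
5^4 ≡ 34
5^7 ≡ 113
5^14 ≡ 161
5^28 ≡ 114
5^49 ≡ 183
5^98 ≡ 196
5^196 ≡ 1
So ord_197(5) = 196, hence |⟨5⟩| = 196.
Index = |(Z/197Z)^×| / |⟨5⟩| = 196 / 196 = 1.

1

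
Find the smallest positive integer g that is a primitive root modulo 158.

φ(158) = φ(2)·φ(79) = 1·78 = 78 = 2 · 3 · 13.
Test candidates g = 2, 3, … against the prime factors q ∈ {2, 3, 13} of φ(158): g is a generator iff g^(78/q) ≢ 1 for every such q.
g = 2: gcd(2, 158) = 2 > 1, not a unit — skip.
g = 3: 3^39 ≡ 157; 3^26 ≡ 23; 3^6 ≡ 97 — none is 1, so 3 is a primitive root.
The smallest primitive root modulo 158 is 3.

3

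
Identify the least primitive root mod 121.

2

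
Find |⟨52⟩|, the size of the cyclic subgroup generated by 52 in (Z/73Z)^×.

24

The order of 52 must divide φ(73) = 73 − 1 = 72 = 2^3 · 3^2.
Divisors of 72: 1, 2, 3, 4, 6, 8, 9, 12, 18, 24, 36, 72.
Evaluate successive powers at the divisors of 72:
52^1 ≡ 52 (mod 73)
52^2 ≡ 3 (mod 73)
52^3 ≡ 10 (mod 73)
52^4 ≡ 9 (mod 73)
52^6 ≡ 27 (mod 73)
52^8 ≡ 8 (mod 73)
52^9 ≡ 51 (mod 73)
52^12 ≡ 72 (mod 73)
52^18 ≡ 46 (mod 73)
52^24 ≡ 1 (mod 73) ✓
The smallest such exponent is 24, so the order of 52 is 24.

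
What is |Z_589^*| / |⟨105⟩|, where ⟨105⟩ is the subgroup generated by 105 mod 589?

The order of 105 must divide φ(589) = φ(19·31) = (19−1)·(31−1) = 18·30 = 540 = 2^2 · 3^3 · 5.
Divisors of 540: 1, 2, 3, 4, 5, 6, 9, 10, 12, 15, 18, 20, 27, 30, 36, 45, 54, 60, 90, 108, 135, 180, 270, 540.
Compute 105^d (mod 589) for the divisors d until we hit 1:
105^1 ≡ 105 (mod 589)
105^2 ≡ 423 (mod 589)
105^3 ≡ 240 (mod 589)
105^4 ≡ 462 (mod 589)
105^5 ≡ 212 (mod 589)
105^6 ≡ 467 (mod 589)
105^9 ≡ 170 (mod 589)
105^10 ≡ 180 (mod 589)
105^12 ≡ 159 (mod 589)
105^15 ≡ 464 (mod 589)
105^18 ≡ 39 (mod 589)
105^20 ≡ 5 (mod 589)
105^27 ≡ 151 (mod 589)
105^30 ≡ 311 (mod 589)
105^36 ≡ 343 (mod 589)
105^45 ≡ 588 (mod 589)
105^54 ≡ 419 (mod 589)
105^60 ≡ 125 (mod 589)
105^90 ≡ 1 (mod 589) ✓
The order of 105 is 90, so the subgroup it generates has 90 elements.
The index is φ(589) / ord(105) = 540 / 90 = 6.

6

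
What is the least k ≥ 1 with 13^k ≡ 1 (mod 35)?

ord(13) | φ(35) = φ(5·7) = (5−1)·(7−1) = 4·6 = 24 = 2^3 · 3.
Divisors of 24: 1, 2, 3, 4, 6, 8, 12, 24.
Check 13^d mod 35 for each divisor in increasing order:
13^1 ≡ 13 (mod 35)
13^2 ≡ 29 (mod 35)
13^3 ≡ 27 (mod 35)
13^4 ≡ 1 (mod 35) ✓
Hence ord(13) = 4.

4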